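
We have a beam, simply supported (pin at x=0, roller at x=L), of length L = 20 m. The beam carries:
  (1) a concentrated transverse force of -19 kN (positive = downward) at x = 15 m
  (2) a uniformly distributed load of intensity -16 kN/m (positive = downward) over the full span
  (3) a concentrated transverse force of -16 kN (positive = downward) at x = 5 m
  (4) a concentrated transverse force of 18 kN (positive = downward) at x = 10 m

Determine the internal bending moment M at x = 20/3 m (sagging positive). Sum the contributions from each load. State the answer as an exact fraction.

M(20/3) = -6625/9 kN·m

Load 1 — point force P=-19 kN at a=15 m (b=L-a=5):
  M_1 = Pbx/L  [x≤a] = (-19)·5·(20/3)/20 = -95/3 kN·m
Load 2 — uniform load w=-16 kN/m over full span:
  M_2 = wx(L-x)/2 = (-16)·(20/3)·(20-(20/3))/2 = -6400/9 kN·m
Load 3 — point force P=-16 kN at a=5 m (b=L-a=15):
  M_3 = Pa(L-x)/L  [x>a] = (-16)·5·(20-(20/3))/20 = -160/3 kN·m
Load 4 — point force P=18 kN at a=10 m (b=L-a=10):
  M_4 = Pbx/L  [x≤a] = 18·10·(20/3)/20 = 60 kN·m
Superposition: M = Σ M_i = -6625/9 kN·m ≈ -736.111111 kN·m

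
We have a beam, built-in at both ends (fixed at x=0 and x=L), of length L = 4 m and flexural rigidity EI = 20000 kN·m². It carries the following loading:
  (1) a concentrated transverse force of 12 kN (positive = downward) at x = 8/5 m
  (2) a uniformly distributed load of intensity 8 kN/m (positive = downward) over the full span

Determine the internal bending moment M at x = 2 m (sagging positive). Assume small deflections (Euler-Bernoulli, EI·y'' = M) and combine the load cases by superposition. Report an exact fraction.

M(2) = 688/75 kN·m

Load 1 — point force P=12 kN at a=8/5 m (b=L-a=12/5):
  M_1 = Pa²(a+3b)(L-x)/L³ - Pa²b/L²  [x>a] = 12·(8/5)²·((8/5)+3·(12/5))·(4-2)/4³ - 12·(8/5)²·(12/5)/4² = 96/25 kN·m
Load 2 — uniform load w=8 kN/m over full span:
  M_2 = wLx/2 - wL²/12 - wx²/2 = 8·4·2/2 - 8·4²/12 - 8·2²/2 = 16/3 kN·m
Superposition: M = Σ M_i = 688/75 kN·m ≈ 9.173333 kN·m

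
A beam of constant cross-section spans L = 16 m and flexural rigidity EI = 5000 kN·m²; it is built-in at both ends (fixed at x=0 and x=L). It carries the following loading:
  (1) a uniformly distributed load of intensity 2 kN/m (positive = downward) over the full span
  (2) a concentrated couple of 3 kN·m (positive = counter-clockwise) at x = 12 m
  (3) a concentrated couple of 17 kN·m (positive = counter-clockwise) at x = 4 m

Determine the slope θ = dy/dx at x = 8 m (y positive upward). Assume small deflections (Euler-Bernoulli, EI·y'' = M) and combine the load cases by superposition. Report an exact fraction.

θ(8) = -1/1000 rad

Load 1 — uniform load w=2 kN/m over full span:
  θ_1 = -wx(L-x)(L-2x)/(12EI) = -2·8·(16-8)·(16-2·8)/(12·5000) = 0 rad
Load 2 — applied couple M₀=3 kN·m at a=12 m (b=L-a=4):
  θ_2 = (R_Ax²/2 - M_Ax)/EI  [x≤a] with R_A=27/128, M_A=15/16 = ((27/128)·8²/2 - (15/16)·8)/5000 = -3/20000 rad
Load 3 — applied couple M₀=17 kN·m at a=4 m (b=L-a=12):
  θ_3 = (R_Ax²/2 - M_Ax - M₀(x-a))/EI  [x>a] with R_A=153/128, M_A=-51/16 = ((153/128)·8²/2 - (-51/16)·8 - 17·(8-4))/5000 = -17/20000 rad
Superposition: θ = Σ θ_i = -1/1000 rad ≈ -0.001000 rad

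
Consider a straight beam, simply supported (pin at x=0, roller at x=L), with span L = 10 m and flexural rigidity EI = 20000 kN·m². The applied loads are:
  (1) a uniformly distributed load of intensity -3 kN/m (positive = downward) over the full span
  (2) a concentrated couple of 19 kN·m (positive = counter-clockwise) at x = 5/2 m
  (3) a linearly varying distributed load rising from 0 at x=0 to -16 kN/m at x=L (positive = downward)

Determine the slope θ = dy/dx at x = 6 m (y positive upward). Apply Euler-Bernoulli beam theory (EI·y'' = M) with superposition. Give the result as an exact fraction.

Load 1 — uniform load w=-3 kN/m over full span:
  θ_1 = -w(L³-6Lx²+4x³)/(24EI) = -(-3)·(10³-6·10·6²+4·6³)/(24·20000) = -37/20000 rad
Load 2 — applied couple M₀=19 kN·m at a=5/2 m (b=L-a=15/2):
  θ_2 = (M₀x²/(2L)-M₀(x-a)+C₁)/EI  [x>a] with C₁=M₀(3b²-L²)/(6L)=1045/48 = (19·6²/(2·10)-19·(6-(5/2))+(1045/48))/20000 = -2527/4800000 rad
Load 3 — triangular load w₀=-16 kN/m (0→w₀ over full span):
  θ_3 = -w₀(7L⁴-30L²x²+15x⁴)/(360LEI) = -(-16)·(7·10⁴-30·10²·6²+15·6⁴)/(360·10·20000) = -116/28125 rad
Superposition: θ = Σ θ_i = -93613/14400000 rad ≈ -0.006501 rad

θ(6) = -93613/14400000 rad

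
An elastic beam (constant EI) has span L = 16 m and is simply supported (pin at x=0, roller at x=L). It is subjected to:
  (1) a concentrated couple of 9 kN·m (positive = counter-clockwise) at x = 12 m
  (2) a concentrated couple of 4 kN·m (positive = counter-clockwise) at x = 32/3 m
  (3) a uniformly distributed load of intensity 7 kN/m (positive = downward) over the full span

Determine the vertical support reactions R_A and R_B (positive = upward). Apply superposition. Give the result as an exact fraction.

R_A = 909/16 kN, R_B = 883/16 kN

Load 1 — applied couple M₀=9 kN·m at a=12 m (b=L-a=4):
  R_A = M₀/L = 9/16 kN
  R_B = -M₀/L = -9/16 kN
Load 2 — applied couple M₀=4 kN·m at a=32/3 m (b=L-a=16/3):
  R_A = M₀/L = 4/16 = 1/4 kN
  R_B = -M₀/L = -4/16 = -1/4 kN
Load 3 — uniform load w=7 kN/m over full span:
  R_A = wL/2 = 7·16/2 = 56 kN
  R_B = wL/2 = 7·16/2 = 56 kN
Superposition: R_A = 909/16 kN, R_B = 883/16 kN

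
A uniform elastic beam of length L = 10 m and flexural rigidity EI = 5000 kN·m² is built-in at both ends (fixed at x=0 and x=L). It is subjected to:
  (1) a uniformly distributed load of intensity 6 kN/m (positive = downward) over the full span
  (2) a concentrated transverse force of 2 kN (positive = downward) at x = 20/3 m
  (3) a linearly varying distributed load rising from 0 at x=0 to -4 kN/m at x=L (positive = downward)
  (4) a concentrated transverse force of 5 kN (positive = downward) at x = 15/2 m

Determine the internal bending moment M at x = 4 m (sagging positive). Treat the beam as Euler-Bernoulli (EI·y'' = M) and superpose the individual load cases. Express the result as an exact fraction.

Load 1 — uniform load w=6 kN/m over full span:
  M_1 = wLx/2 - wL²/12 - wx²/2 = 6·10·4/2 - 6·10²/12 - 6·4²/2 = 22 kN·m
Load 2 — point force P=2 kN at a=20/3 m (b=L-a=10/3):
  M_2 = Pb²(3a+b)x/L³ - Pab²/L²  [x≤a] = 2·(10/3)²·(3·(20/3)+(10/3))·4/10³ - 2·(20/3)·(10/3)²/10² = 16/27 kN·m
Load 3 — triangular load w₀=-4 kN/m (0→w₀ over full span):
  M_3 = 3w₀Lx/20 - w₀L²/30 - w₀x³/(6L) = 3·(-4)·10·4/20 - (-4)·10²/30 - (-4)·4³/(6·10) = -32/5 kN·m
Load 4 — point force P=5 kN at a=15/2 m (b=L-a=5/2):
  M_4 = Pb²(3a+b)x/L³ - Pab²/L²  [x≤a] = 5·(5/2)²·(3·(15/2)+(5/2))·4/10³ - 5·(15/2)·(5/2)²/10² = 25/32 kN·m
Superposition: M = Σ M_i = 73327/4320 kN·m ≈ 16.973843 kN·m

M(4) = 73327/4320 kN·m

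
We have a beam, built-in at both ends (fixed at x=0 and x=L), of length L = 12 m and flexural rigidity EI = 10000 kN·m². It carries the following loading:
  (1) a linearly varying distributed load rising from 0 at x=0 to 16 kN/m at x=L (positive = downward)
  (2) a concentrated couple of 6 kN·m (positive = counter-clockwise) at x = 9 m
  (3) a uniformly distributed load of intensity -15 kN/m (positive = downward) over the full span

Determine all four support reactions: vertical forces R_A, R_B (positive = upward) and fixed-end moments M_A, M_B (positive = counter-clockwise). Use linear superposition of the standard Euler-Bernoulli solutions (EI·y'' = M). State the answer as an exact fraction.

R_A = -4851/80 kN, M_A = -4053/40 kN·m, R_B = -1869/80 kN, M_B = 2547/40 kN·m

Load 1 — triangular load w₀=16 kN/m (0→w₀ over full span):
  R_A = 3w₀L/20 = 3·16·12/20 = 144/5 kN
  M_A = w₀L²/30 = 16·12²/30 = 384/5 kN·m
  R_B = 7w₀L/20 = 7·16·12/20 = 336/5 kN
  M_B = -w₀L²/20 = -16·12²/20 = -576/5 kN·m
Load 2 — applied couple M₀=6 kN·m at a=9 m (b=L-a=3):
  R_A = 6M₀ab/L³ = 6·6·9·3/12³ = 9/16 kN
  M_A = M₀b(2a-b)/L² = 6·3·(2·9-3)/12² = 15/8 kN·m
  R_B = -6M₀ab/L³ = -6·6·9·3/12³ = -9/16 kN
  M_B = M₀a(2b-a)/L² = 6·9·(2·3-9)/12² = -9/8 kN·m
Load 3 — uniform load w=-15 kN/m over full span:
  R_A = wL/2 = (-15)·12/2 = -90 kN
  M_A = wL²/12 = (-15)·12²/12 = -180 kN·m
  R_B = wL/2 = (-15)·12/2 = -90 kN
  M_B = -wL²/12 = -(-15)·12²/12 = 180 kN·m
Superposition: R_A = -4851/80 kN, M_A = -4053/40 kN·m, R_B = -1869/80 kN, M_B = 2547/40 kN·m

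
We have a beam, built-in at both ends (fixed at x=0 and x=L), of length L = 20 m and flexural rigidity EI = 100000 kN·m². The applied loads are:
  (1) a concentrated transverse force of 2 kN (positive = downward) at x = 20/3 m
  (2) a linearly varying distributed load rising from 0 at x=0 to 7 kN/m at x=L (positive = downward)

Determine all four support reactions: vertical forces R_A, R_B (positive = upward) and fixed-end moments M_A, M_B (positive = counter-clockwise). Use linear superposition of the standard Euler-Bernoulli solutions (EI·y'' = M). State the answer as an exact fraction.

Load 1 — point force P=2 kN at a=20/3 m (b=L-a=40/3):
  R_A = Pb²(3a+b)/L³ = 2·(40/3)²·(3·(20/3)+(40/3))/20³ = 40/27 kN
  M_A = Pab²/L² = 2·(20/3)·(40/3)²/20² = 160/27 kN·m
  R_B = Pa²(a+3b)/L³ = 2·(20/3)²·((20/3)+3·(40/3))/20³ = 14/27 kN
  M_B = -Pa²b/L² = -2·(20/3)²·(40/3)/20² = -80/27 kN·m
Load 2 — triangular load w₀=7 kN/m (0→w₀ over full span):
  R_A = 3w₀L/20 = 3·7·20/20 = 21 kN
  M_A = w₀L²/30 = 7·20²/30 = 280/3 kN·m
  R_B = 7w₀L/20 = 7·7·20/20 = 49 kN
  M_B = -w₀L²/20 = -7·20²/20 = -140 kN·m
Superposition: R_A = 607/27 kN, M_A = 2680/27 kN·m, R_B = 1337/27 kN, M_B = -3860/27 kN·m

R_A = 607/27 kN, M_A = 2680/27 kN·m, R_B = 1337/27 kN, M_B = -3860/27 kN·m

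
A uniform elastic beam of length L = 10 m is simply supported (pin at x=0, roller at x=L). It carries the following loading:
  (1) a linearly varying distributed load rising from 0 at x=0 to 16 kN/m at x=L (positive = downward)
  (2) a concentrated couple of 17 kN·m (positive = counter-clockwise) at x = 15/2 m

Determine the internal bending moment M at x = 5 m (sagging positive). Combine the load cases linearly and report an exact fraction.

Load 1 — triangular load w₀=16 kN/m (0→w₀ over full span):
  M_1 = w₀Lx/6 - w₀x³/(6L) = 16·10·5/6 - 16·5³/(6·10) = 100 kN·m
Load 2 — applied couple M₀=17 kN·m at a=15/2 m (b=L-a=5/2):
  M_2 = M₀x/L  [x≤a] = 17·5/10 = 17/2 kN·m
Superposition: M = Σ M_i = 217/2 kN·m ≈ 108.500000 kN·m

M(5) = 217/2 kN·m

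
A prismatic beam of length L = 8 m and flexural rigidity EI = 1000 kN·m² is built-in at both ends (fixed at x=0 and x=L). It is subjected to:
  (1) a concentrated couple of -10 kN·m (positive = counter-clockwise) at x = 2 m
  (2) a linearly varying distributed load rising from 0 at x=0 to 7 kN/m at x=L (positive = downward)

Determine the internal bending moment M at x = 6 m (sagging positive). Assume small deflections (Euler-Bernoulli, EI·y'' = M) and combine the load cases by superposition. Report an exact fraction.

M(6) = 877/240 kN·m

Load 1 — applied couple M₀=-10 kN·m at a=2 m (b=L-a=6):
  M_1 = R_Ax - M_A - M₀  [x>a] with R_A=-45/32, M_A=15/8 = (-45/32)·6 - (15/8) - (-10) = -5/16 kN·m
Load 2 — triangular load w₀=7 kN/m (0→w₀ over full span):
  M_2 = 3w₀Lx/20 - w₀L²/30 - w₀x³/(6L) = 3·7·8·6/20 - 7·8²/30 - 7·6³/(6·8) = 119/30 kN·m
Superposition: M = Σ M_i = 877/240 kN·m ≈ 3.654167 kN·m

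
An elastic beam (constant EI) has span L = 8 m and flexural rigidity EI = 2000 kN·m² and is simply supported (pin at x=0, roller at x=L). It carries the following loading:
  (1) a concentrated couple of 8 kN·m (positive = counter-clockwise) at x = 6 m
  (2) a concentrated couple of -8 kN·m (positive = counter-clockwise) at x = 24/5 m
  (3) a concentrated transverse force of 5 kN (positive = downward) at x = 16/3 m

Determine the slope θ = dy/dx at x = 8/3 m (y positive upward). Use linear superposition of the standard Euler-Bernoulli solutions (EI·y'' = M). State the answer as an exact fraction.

θ(8/3) = -13159/2025000 rad

Load 1 — applied couple M₀=8 kN·m at a=6 m (b=L-a=2):
  θ_1 = (M₀x²/(2L)+C₁)/EI  [x≤a] with C₁=M₀(3b²-L²)/(6L)=-26/3 = (8·(8/3)²/(2·8)+(-26/3))/2000 = -23/9000 rad
Load 2 — applied couple M₀=-8 kN·m at a=24/5 m (b=L-a=16/5):
  θ_2 = (M₀x²/(2L)+C₁)/EI  [x≤a] with C₁=M₀(3b²-L²)/(6L)=416/75 = ((-8)·(8/3)²/(2·8)+(416/75))/2000 = 28/28125 rad
Load 3 — point force P=5 kN at a=16/3 m (b=L-a=8/3):
  θ_3 = -Pb(L²-b²-3x²)/(6LEI)  [x≤a] = -5·(8/3)·(8²-(8/3)²-3·(8/3)²)/(6·8·2000) = -2/405 rad
Superposition: θ = Σ θ_i = -13159/2025000 rad ≈ -0.006498 rad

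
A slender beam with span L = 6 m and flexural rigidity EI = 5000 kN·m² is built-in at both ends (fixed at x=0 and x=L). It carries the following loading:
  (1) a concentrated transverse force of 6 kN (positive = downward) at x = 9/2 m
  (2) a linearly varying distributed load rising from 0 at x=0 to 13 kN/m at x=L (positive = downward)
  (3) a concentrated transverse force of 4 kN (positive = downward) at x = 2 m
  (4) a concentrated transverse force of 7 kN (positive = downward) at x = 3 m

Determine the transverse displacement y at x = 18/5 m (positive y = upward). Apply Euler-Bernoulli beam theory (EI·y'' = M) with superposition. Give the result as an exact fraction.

Load 1 — point force P=6 kN at a=9/2 m (b=L-a=3/2):
  y_1 = -Pb²x²(3aL-(3a+b)x)/(6L³EI)  [x≤a] = -6·(3/2)²·(18/5)²·(3·(9/2)·6-(3·(9/2)+(3/2))·(18/5))/(6·6³·5000) = -729/1000000 m
Load 2 — triangular load w₀=13 kN/m (0→w₀ over full span):
  y_2 = -w₀x²(L-x)²(x+2L)/(120LEI) = -13·(18/5)²·(6-(18/5))²·((18/5)+2·6)/(120·6·5000) = -41067/9765625 m
Load 3 — point force P=4 kN at a=2 m (b=L-a=4):
  y_3 = -Pa²(L-x)²(3bL-(3b+a)(L-x))/(6L³EI)  [x>a] = -4·2²·(6-(18/5))²·(3·4·6-(3·4+2)·(6-(18/5)))/(6·6³·5000) = -128/234375 m
Load 4 — point force P=7 kN at a=3 m (b=L-a=3):
  y_4 = -Pa²(L-x)²(3bL-(3b+a)(L-x))/(6L³EI)  [x>a] = -7·3²·(6-(18/5))²·(3·3·6-(3·3+3)·(6-(18/5)))/(6·6³·5000) = -441/312500 m
Superposition: y = Σ y_i = -12921739/1875000000 m ≈ -0.006892 m

y(18/5) = -12921739/1875000000 m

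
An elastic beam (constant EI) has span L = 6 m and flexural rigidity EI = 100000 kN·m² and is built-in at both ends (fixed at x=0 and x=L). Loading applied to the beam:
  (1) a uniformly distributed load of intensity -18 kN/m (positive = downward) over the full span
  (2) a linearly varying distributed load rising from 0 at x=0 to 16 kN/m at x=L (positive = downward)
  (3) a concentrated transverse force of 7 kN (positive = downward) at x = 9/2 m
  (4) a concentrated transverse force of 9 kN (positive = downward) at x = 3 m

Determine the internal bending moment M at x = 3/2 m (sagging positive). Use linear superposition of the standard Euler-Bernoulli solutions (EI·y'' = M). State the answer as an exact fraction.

Load 1 — uniform load w=-18 kN/m over full span:
  M_1 = wLx/2 - wL²/12 - wx²/2 = (-18)·6·(3/2)/2 - (-18)·6²/12 - (-18)·(3/2)²/2 = -27/4 kN·m
Load 2 — triangular load w₀=16 kN/m (0→w₀ over full span):
  M_2 = 3w₀Lx/20 - w₀L²/30 - w₀x³/(6L) = 3·16·6·(3/2)/20 - 16·6²/30 - 16·(3/2)³/(6·6) = 9/10 kN·m
Load 3 — point force P=7 kN at a=9/2 m (b=L-a=3/2):
  M_3 = Pb²(3a+b)x/L³ - Pab²/L²  [x≤a] = 7·(3/2)²·(3·(9/2)+(3/2))·(3/2)/6³ - 7·(9/2)·(3/2)²/6² = -21/64 kN·m
Load 4 — point force P=9 kN at a=3 m (b=L-a=3):
  M_4 = Pb²(3a+b)x/L³ - Pab²/L²  [x≤a] = 9·3²·(3·3+3)·(3/2)/6³ - 9·3·3²/6² = 0 kN·m
Superposition: M = Σ M_i = -1977/320 kN·m ≈ -6.178125 kN·m

M(3/2) = -1977/320 kN·m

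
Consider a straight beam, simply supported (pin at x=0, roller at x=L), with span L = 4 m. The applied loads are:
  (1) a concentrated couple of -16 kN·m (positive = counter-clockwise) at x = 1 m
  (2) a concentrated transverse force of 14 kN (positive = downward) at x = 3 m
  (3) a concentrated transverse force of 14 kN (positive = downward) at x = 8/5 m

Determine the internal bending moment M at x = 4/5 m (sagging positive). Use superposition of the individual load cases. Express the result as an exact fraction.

Load 1 — applied couple M₀=-16 kN·m at a=1 m (b=L-a=3):
  M_1 = M₀x/L  [x≤a] = (-16)·(4/5)/4 = -16/5 kN·m
Load 2 — point force P=14 kN at a=3 m (b=L-a=1):
  M_2 = Pbx/L  [x≤a] = 14·1·(4/5)/4 = 14/5 kN·m
Load 3 — point force P=14 kN at a=8/5 m (b=L-a=12/5):
  M_3 = Pbx/L  [x≤a] = 14·(12/5)·(4/5)/4 = 168/25 kN·m
Superposition: M = Σ M_i = 158/25 kN·m ≈ 6.320000 kN·m

M(4/5) = 158/25 kN·m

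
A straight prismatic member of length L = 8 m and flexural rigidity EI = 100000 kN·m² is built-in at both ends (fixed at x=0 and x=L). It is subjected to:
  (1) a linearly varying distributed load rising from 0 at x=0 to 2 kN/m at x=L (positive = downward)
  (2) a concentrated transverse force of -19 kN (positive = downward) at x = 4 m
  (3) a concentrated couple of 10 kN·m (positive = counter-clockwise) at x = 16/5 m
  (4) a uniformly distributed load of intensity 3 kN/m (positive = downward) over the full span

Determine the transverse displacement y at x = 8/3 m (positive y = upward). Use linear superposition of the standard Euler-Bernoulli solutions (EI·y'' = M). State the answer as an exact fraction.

Load 1 — triangular load w₀=2 kN/m (0→w₀ over full span):
  y_1 = -w₀x²(L-x)²(x+2L)/(120LEI) = -2·(8/3)²·(8-(8/3))²·((8/3)+2·8)/(120·8·100000) = -896/11390625 m
Load 2 — point force P=-19 kN at a=4 m (b=L-a=4):
  y_2 = -Pb²x²(3aL-(3a+b)x)/(6L³EI)  [x≤a] = -(-19)·4²·(8/3)²·(3·4·8-(3·4+4)·(8/3))/(6·8³·100000) = 19/50625 m
Load 3 — applied couple M₀=10 kN·m at a=16/5 m (b=L-a=24/5):
  y_3 = (R_Ax³/6 - M_Ax²/2)/EI  [x≤a] with R_A=9/5, M_A=6/5 = ((9/5)·(8/3)³/6 - (6/5)·(8/3)²/2)/100000 = 2/140625 m
Load 4 — uniform load w=3 kN/m over full span:
  y_4 = -wx²(L-x)²/(24EI) = -3·(8/3)²·(8-(8/3))²/(24·100000) = -64/253125 m
Superposition: y = Σ y_i = 661/11390625 m ≈ 0.000058 m

y(8/3) = 661/11390625 m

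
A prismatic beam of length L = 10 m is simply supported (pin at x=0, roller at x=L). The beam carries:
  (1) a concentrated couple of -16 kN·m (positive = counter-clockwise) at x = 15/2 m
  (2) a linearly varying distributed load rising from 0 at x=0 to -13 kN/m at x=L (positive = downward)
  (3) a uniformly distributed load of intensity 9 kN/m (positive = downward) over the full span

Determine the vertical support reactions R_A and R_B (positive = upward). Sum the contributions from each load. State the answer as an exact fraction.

R_A = 326/15 kN, R_B = 49/15 kN

Load 1 — applied couple M₀=-16 kN·m at a=15/2 m (b=L-a=5/2):
  R_A = M₀/L = (-16)/10 = -8/5 kN
  R_B = -M₀/L = -(-16)/10 = 8/5 kN
Load 2 — triangular load w₀=-13 kN/m (0→w₀ over full span):
  R_A = w₀L/6 = (-13)·10/6 = -65/3 kN
  R_B = w₀L/3 = (-13)·10/3 = -130/3 kN
Load 3 — uniform load w=9 kN/m over full span:
  R_A = wL/2 = 9·10/2 = 45 kN
  R_B = wL/2 = 9·10/2 = 45 kN
Superposition: R_A = 326/15 kN, R_B = 49/15 kN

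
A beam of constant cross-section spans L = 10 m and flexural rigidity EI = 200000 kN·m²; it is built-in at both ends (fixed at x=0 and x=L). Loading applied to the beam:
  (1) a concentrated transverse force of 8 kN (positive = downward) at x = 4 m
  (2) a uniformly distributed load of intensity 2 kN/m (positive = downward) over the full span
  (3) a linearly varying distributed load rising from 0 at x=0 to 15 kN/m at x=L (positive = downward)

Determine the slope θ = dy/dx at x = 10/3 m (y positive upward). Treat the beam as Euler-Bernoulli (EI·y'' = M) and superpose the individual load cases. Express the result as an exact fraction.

θ(10/3) = -3611/10125000 rad

Load 1 — point force P=8 kN at a=4 m (b=L-a=6):
  θ_1 = -Pb²x(2aL-(3a+b)x)/(2L³EI)  [x≤a] = -8·6²·(10/3)·(2·4·10-(3·4+6)·(10/3))/(2·10³·200000) = -3/62500 rad
Load 2 — uniform load w=2 kN/m over full span:
  θ_2 = -wx(L-x)(L-2x)/(12EI) = -2·(10/3)·(10-(10/3))·(10-2·(10/3))/(12·200000) = -1/16200 rad
Load 3 — triangular load w₀=15 kN/m (0→w₀ over full span):
  θ_3 = -w₀(2x(L-x)(L-2x)(x+2L)+x²(L-x)²)/(120LEI) = -15·(2·(10/3)·(10-(10/3))·(10-2·(10/3))·((10/3)+2·10)+(10/3)²·(10-(10/3))²)/(120·10·200000) = -1/4050 rad
Superposition: θ = Σ θ_i = -3611/10125000 rad ≈ -0.000357 rad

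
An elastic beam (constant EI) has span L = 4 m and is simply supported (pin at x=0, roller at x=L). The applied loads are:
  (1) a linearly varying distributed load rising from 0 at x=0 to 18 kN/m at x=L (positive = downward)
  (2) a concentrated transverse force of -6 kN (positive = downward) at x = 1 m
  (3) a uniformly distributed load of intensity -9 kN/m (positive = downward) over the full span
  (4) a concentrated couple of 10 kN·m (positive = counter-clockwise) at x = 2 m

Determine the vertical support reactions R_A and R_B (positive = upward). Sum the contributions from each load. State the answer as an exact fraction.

R_A = -8 kN, R_B = 2 kN

Load 1 — triangular load w₀=18 kN/m (0→w₀ over full span):
  R_A = w₀L/6 = 18·4/6 = 12 kN
  R_B = w₀L/3 = 18·4/3 = 24 kN
Load 2 — point force P=-6 kN at a=1 m (b=L-a=3):
  R_A = Pb/L = (-6)·3/4 = -9/2 kN
  R_B = Pa/L = (-6)·1/4 = -3/2 kN
Load 3 — uniform load w=-9 kN/m over full span:
  R_A = wL/2 = (-9)·4/2 = -18 kN
  R_B = wL/2 = (-9)·4/2 = -18 kN
Load 4 — applied couple M₀=10 kN·m at a=2 m (b=L-a=2):
  R_A = M₀/L = 10/4 = 5/2 kN
  R_B = -M₀/L = -10/4 = -5/2 kN
Superposition: R_A = -8 kN, R_B = 2 kN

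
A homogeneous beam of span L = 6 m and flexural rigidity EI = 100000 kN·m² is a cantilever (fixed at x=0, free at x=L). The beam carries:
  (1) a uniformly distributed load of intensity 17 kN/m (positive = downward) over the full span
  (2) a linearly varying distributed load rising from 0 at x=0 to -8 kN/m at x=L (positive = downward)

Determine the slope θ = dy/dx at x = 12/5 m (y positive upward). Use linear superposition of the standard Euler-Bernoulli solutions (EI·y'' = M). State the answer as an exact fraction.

Load 1 — uniform load w=17 kN/m over full span:
  θ_1 = -wx(x²-3Lx+3L²)/(6EI) = -17·(12/5)·((12/5)²-3·6·(12/5)+3·6²)/(6·100000) = -7497/1562500 rad
Load 2 — triangular load w₀=-8 kN/m (0→w₀ over full span):
  θ_2 = (w₀Lx²/4-w₀L²x/3-w₀x⁴/(24L))/EI = ((-8)·6·(12/5)²/4-(-8)·6²·(12/5)/3-(-8)·(12/5)⁴/(24·6))/100000 = 3186/1953125 rad
Superposition: θ = Σ θ_i = -24741/7812500 rad ≈ -0.003167 rad

θ(12/5) = -24741/7812500 rad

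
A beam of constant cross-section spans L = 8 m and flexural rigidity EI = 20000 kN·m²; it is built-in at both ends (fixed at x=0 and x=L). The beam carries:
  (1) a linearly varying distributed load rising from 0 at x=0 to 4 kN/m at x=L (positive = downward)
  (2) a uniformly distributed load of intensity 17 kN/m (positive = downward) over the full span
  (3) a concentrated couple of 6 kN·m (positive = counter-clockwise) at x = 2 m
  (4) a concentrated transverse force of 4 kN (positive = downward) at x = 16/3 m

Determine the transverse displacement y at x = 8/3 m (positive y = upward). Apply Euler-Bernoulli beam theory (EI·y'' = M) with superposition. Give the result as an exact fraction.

y(8/3) = -108547/13668750 m

Load 1 — triangular load w₀=4 kN/m (0→w₀ over full span):
  y_1 = -w₀x²(L-x)²(x+2L)/(120LEI) = -4·(8/3)²·(8-(8/3))²·((8/3)+2·8)/(120·8·20000) = -1792/2278125 m
Load 2 — uniform load w=17 kN/m over full span:
  y_2 = -wx²(L-x)²/(24EI) = -17·(8/3)²·(8-(8/3))²/(24·20000) = -1088/151875 m
Load 3 — applied couple M₀=6 kN·m at a=2 m (b=L-a=6):
  y_3 = (R_Ax³/6 - M_Ax²/2 - M₀(x-a)²/2)/EI  [x>a] with R_A=27/32, M_A=-9/8 = ((27/32)·(8/3)³/6 - (-9/8)·(8/3)²/2 - 6·((8/3)-2)²/2)/20000 = 1/3750 m
Load 4 — point force P=4 kN at a=16/3 m (b=L-a=8/3):
  y_4 = -Pb²x²(3aL-(3a+b)x)/(6L³EI)  [x≤a] = -4·(8/3)²·(8/3)²·(3·(16/3)·8-(3·(16/3)+(8/3))·(8/3))/(6·8³·20000) = -352/1366875 m
Superposition: y = Σ y_i = -108547/13668750 m ≈ -0.007941 m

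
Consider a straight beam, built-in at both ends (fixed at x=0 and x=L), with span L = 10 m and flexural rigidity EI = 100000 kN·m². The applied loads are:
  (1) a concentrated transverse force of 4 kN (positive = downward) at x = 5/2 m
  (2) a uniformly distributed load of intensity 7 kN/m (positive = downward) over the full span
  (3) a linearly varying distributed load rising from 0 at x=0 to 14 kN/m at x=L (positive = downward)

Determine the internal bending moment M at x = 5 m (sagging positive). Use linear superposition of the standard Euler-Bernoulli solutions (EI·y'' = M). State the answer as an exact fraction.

M(5) = 715/12 kN·m

Load 1 — point force P=4 kN at a=5/2 m (b=L-a=15/2):
  M_1 = Pa²(a+3b)(L-x)/L³ - Pa²b/L²  [x>a] = 4·(5/2)²·((5/2)+3·(15/2))·(10-5)/10³ - 4·(5/2)²·(15/2)/10² = 5/4 kN·m
Load 2 — uniform load w=7 kN/m over full span:
  M_2 = wLx/2 - wL²/12 - wx²/2 = 7·10·5/2 - 7·10²/12 - 7·5²/2 = 175/6 kN·m
Load 3 — triangular load w₀=14 kN/m (0→w₀ over full span):
  M_3 = 3w₀Lx/20 - w₀L²/30 - w₀x³/(6L) = 3·14·10·5/20 - 14·10²/30 - 14·5³/(6·10) = 175/6 kN·m
Superposition: M = Σ M_i = 715/12 kN·m ≈ 59.583333 kN·m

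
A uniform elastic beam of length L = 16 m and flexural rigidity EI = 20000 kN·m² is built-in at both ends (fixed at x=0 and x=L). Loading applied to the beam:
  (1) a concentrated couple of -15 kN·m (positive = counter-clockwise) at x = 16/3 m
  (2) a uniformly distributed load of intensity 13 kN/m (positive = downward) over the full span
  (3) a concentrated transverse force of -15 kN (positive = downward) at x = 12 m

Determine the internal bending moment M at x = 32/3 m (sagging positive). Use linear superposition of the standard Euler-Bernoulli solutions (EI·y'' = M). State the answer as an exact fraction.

Load 1 — applied couple M₀=-15 kN·m at a=16/3 m (b=L-a=32/3):
  M_1 = R_Ax - M_A - M₀  [x>a] with R_A=-5/4, M_A=0 = (-5/4)·(32/3) - 0 - (-15) = 5/3 kN·m
Load 2 — uniform load w=13 kN/m over full span:
  M_2 = wLx/2 - wL²/12 - wx²/2 = 13·16·(32/3)/2 - 13·16²/12 - 13·(32/3)²/2 = 832/9 kN·m
Load 3 — point force P=-15 kN at a=12 m (b=L-a=4):
  M_3 = Pb²(3a+b)x/L³ - Pab²/L²  [x≤a] = (-15)·4²·(3·12+4)·(32/3)/16³ - (-15)·12·4²/16² = -55/4 kN·m
Superposition: M = Σ M_i = 2893/36 kN·m ≈ 80.361111 kN·m

M(32/3) = 2893/36 kN·m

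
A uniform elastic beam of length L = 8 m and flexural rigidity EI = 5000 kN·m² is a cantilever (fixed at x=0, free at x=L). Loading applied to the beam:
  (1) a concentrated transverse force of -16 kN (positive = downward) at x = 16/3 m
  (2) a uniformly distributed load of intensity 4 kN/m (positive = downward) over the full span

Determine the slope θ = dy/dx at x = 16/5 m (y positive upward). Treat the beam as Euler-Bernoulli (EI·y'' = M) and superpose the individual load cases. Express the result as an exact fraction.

θ(16/5) = -3584/234375 rad

Load 1 — point force P=-16 kN at a=16/3 m (b=L-a=8/3):
  θ_1 = -Px(2a-x)/(2EI)  [x≤a] = -(-16)·(16/5)·(2·(16/3)-(16/5))/(2·5000) = 1792/46875 rad
Load 2 — uniform load w=4 kN/m over full span:
  θ_2 = -wx(x²-3Lx+3L²)/(6EI) = -4·(16/5)·((16/5)²-3·8·(16/5)+3·8²)/(6·5000) = -12544/234375 rad
Superposition: θ = Σ θ_i = -3584/234375 rad ≈ -0.015292 rad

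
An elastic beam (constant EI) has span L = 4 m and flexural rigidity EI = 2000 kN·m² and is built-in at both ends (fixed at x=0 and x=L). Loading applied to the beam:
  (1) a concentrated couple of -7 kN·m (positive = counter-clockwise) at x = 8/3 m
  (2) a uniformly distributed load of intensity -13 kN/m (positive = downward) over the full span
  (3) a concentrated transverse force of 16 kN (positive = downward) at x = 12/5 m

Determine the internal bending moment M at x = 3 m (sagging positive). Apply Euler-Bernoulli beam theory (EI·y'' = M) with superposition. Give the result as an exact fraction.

Load 1 — applied couple M₀=-7 kN·m at a=8/3 m (b=L-a=4/3):
  M_1 = R_Ax - M_A - M₀  [x>a] with R_A=-7/3, M_A=-7/3 = (-7/3)·3 - (-7/3) - (-7) = 7/3 kN·m
Load 2 — uniform load w=-13 kN/m over full span:
  M_2 = wLx/2 - wL²/12 - wx²/2 = (-13)·4·3/2 - (-13)·4²/12 - (-13)·3²/2 = -13/6 kN·m
Load 3 — point force P=16 kN at a=12/5 m (b=L-a=8/5):
  M_3 = Pa²(a+3b)(L-x)/L³ - Pa²b/L²  [x>a] = 16·(12/5)²·((12/5)+3·(8/5))·(4-3)/4³ - 16·(12/5)²·(8/5)/4² = 144/125 kN·m
Superposition: M = Σ M_i = 989/750 kN·m ≈ 1.318667 kN·m

M(3) = 989/750 kN·m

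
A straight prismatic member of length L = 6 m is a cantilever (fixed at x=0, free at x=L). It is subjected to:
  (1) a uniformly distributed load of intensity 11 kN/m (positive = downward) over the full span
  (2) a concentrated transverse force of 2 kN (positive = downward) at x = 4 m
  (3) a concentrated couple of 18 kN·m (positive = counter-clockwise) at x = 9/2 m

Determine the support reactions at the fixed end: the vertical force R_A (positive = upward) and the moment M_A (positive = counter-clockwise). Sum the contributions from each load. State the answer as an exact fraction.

Load 1 — uniform load w=11 kN/m over full span:
  R_A = wL = 11·6 = 66 kN
  M_A = wL²/2 = 11·6²/2 = 198 kN·m
Load 2 — point force P=2 kN at a=4 m (b=L-a=2):
  R_A = P = 2 kN
  M_A = Pa = 2·4 = 8 kN·m
Load 3 — applied couple M₀=18 kN·m at a=9/2 m (b=L-a=3/2):
  R_A = 0 kN
  M_A = -M₀ = -18 kN·m
Superposition: R_A = 68 kN, M_A = 188 kN·m

R_A = 68 kN, M_A = 188 kN·m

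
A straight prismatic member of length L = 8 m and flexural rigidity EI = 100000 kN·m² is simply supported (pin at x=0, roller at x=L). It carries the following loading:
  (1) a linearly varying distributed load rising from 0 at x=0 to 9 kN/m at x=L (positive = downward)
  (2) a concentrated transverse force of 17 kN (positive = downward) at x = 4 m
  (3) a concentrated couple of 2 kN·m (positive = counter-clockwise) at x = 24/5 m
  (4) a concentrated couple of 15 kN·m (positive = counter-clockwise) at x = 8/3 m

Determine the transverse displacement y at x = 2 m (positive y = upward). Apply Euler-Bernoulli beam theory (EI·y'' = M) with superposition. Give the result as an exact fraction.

y(2) = -644/234375 m

Load 1 — triangular load w₀=9 kN/m (0→w₀ over full span):
  y_1 = -w₀x(7L⁴-10L²x²+3x⁴)/(360LEI) = -9·2·(7·8⁴-10·8²·2²+3·2⁴)/(360·8·100000) = -327/200000 m
Load 2 — point force P=17 kN at a=4 m (b=L-a=4):
  y_2 = -Pbx(L²-b²-x²)/(6LEI)  [x≤a] = -17·4·2·(8²-4²-2²)/(6·8·100000) = -187/150000 m
Load 3 — applied couple M₀=2 kN·m at a=24/5 m (b=L-a=16/5):
  y_3 = (M₀x³/(6L)+C₁x)/EI  [x≤a] with C₁=M₀(3b²-L²)/(6L)=-104/75 = (2·2³/(6·8)+(-104/75)·2)/100000 = -61/2500000 m
Load 4 — applied couple M₀=15 kN·m at a=8/3 m (b=L-a=16/3):
  y_4 = (M₀x³/(6L)+C₁x)/EI  [x≤a] with C₁=M₀(3b²-L²)/(6L)=20/3 = (15·2³/(6·8)+(20/3)·2)/100000 = 19/120000 m
Superposition: y = Σ y_i = -644/234375 m ≈ -0.002748 m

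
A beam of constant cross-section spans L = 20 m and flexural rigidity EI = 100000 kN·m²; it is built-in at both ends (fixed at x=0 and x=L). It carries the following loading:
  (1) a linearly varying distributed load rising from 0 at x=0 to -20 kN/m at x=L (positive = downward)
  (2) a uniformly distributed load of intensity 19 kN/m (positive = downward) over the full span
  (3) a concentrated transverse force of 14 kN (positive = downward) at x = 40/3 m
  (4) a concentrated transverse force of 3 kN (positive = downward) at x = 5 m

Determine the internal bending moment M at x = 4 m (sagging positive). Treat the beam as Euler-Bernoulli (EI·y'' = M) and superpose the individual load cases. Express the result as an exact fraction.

M(4) = 1075/144 kN·m

Load 1 — triangular load w₀=-20 kN/m (0→w₀ over full span):
  M_1 = 3w₀Lx/20 - w₀L²/30 - w₀x³/(6L) = 3·(-20)·20·4/20 - (-20)·20²/30 - (-20)·4³/(6·20) = 112/3 kN·m
Load 2 — uniform load w=19 kN/m over full span:
  M_2 = wLx/2 - wL²/12 - wx²/2 = 19·20·4/2 - 19·20²/12 - 19·4²/2 = -76/3 kN·m
Load 3 — point force P=14 kN at a=40/3 m (b=L-a=20/3):
  M_3 = Pb²(3a+b)x/L³ - Pab²/L²  [x≤a] = 14·(20/3)²·(3·(40/3)+(20/3))·4/20³ - 14·(40/3)·(20/3)²/20² = -56/9 kN·m
Load 4 — point force P=3 kN at a=5 m (b=L-a=15):
  M_4 = Pb²(3a+b)x/L³ - Pab²/L²  [x≤a] = 3·15²·(3·5+15)·4/20³ - 3·5·15²/20² = 27/16 kN·m
Superposition: M = Σ M_i = 1075/144 kN·m ≈ 7.465278 kN·m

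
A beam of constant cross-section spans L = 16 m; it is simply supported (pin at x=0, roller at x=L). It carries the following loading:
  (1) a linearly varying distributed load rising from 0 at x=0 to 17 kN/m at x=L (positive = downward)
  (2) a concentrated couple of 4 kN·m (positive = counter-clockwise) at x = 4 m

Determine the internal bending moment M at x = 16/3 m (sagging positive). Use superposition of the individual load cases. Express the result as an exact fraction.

Load 1 — triangular load w₀=17 kN/m (0→w₀ over full span):
  M_1 = w₀Lx/6 - w₀x³/(6L) = 17·16·(16/3)/6 - 17·(16/3)³/(6·16) = 17408/81 kN·m
Load 2 — applied couple M₀=4 kN·m at a=4 m (b=L-a=12):
  M_2 = M₀x/L - M₀  [x>a] = 4·(16/3)/16 - 4 = -8/3 kN·m
Superposition: M = Σ M_i = 17192/81 kN·m ≈ 212.246914 kN·m

M(16/3) = 17192/81 kN·m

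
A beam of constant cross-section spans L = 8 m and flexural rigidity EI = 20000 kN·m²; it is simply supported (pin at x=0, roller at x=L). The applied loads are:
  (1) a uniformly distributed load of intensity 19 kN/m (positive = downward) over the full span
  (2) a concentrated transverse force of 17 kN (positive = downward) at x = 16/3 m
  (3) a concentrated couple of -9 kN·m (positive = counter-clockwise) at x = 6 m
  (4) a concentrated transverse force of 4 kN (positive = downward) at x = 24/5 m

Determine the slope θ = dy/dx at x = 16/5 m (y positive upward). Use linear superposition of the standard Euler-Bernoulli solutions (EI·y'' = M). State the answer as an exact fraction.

Load 1 — uniform load w=19 kN/m over full span:
  θ_1 = -w(L³-6Lx²+4x³)/(24EI) = -19·(8³-6·8·(16/5)²+4·(16/5)³)/(24·20000) = -1406/234375 rad
Load 2 — point force P=17 kN at a=16/3 m (b=L-a=8/3):
  θ_2 = -Pb(L²-b²-3x²)/(6LEI)  [x≤a] = -17·(8/3)·(8²-(8/3)²-3·(16/5)²)/(6·8·20000) = -1564/1265625 rad
Load 3 — applied couple M₀=-9 kN·m at a=6 m (b=L-a=2):
  θ_3 = (M₀x²/(2L)+C₁)/EI  [x≤a] with C₁=M₀(3b²-L²)/(6L)=39/4 = ((-9)·(16/5)²/(2·8)+(39/4))/20000 = 399/2000000 rad
Load 4 — point force P=4 kN at a=24/5 m (b=L-a=16/5):
  θ_4 = -Pb(L²-b²-3x²)/(6LEI)  [x≤a] = -4·(16/5)·(8²-(16/5)²-3·(16/5)²)/(6·8·20000) = -24/78125 rad
Superposition: θ = Σ θ_i = -5947333/810000000 rad ≈ -0.007342 rad

θ(16/5) = -5947333/810000000 rad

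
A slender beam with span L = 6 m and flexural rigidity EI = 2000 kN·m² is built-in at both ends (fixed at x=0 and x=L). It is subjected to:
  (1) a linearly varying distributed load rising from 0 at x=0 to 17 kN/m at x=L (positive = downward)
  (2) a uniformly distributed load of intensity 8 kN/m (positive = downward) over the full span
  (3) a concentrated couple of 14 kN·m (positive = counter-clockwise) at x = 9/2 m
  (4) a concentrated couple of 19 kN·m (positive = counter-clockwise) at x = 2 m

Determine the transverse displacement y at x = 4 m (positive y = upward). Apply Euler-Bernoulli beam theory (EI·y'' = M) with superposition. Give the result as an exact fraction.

Load 1 — triangular load w₀=17 kN/m (0→w₀ over full span):
  y_1 = -w₀x²(L-x)²(x+2L)/(120LEI) = -17·4²·(6-4)²·(4+2·6)/(120·6·2000) = -68/5625 m
Load 2 — uniform load w=8 kN/m over full span:
  y_2 = -wx²(L-x)²/(24EI) = -8·4²·(6-4)²/(24·2000) = -4/375 m
Load 3 — applied couple M₀=14 kN·m at a=9/2 m (b=L-a=3/2):
  y_3 = (R_Ax³/6 - M_Ax²/2)/EI  [x≤a] with R_A=21/8, M_A=35/8 = ((21/8)·4³/6 - (35/8)·4²/2)/2000 = -7/2000 m
Load 4 — applied couple M₀=19 kN·m at a=2 m (b=L-a=4):
  y_4 = (R_Ax³/6 - M_Ax²/2 - M₀(x-a)²/2)/EI  [x>a] with R_A=38/9, M_A=0 = ((38/9)·4³/6 - 0·4²/2 - 19·(4-2)²/2)/2000 = 19/5400 m
Superposition: y = Σ y_i = -6139/270000 m ≈ -0.022737 m

y(4) = -6139/270000 m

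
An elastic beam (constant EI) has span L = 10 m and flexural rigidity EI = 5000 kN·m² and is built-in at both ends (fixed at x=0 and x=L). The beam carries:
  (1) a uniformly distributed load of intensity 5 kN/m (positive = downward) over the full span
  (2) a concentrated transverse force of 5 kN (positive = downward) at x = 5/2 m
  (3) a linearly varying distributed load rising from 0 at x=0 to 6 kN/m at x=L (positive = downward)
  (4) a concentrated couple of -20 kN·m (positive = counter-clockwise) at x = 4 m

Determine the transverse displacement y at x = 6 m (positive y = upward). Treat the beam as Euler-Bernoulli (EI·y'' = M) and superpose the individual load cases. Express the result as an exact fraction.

Load 1 — uniform load w=5 kN/m over full span:
  y_1 = -wx²(L-x)²/(24EI) = -5·6²·(10-6)²/(24·5000) = -3/125 m
Load 2 — point force P=5 kN at a=5/2 m (b=L-a=15/2):
  y_2 = -Pa²(L-x)²(3bL-(3b+a)(L-x))/(6L³EI)  [x>a] = -5·(5/2)²·(10-6)²·(3·(15/2)·10-(3·(15/2)+(5/2))·(10-6))/(6·10³·5000) = -1/480 m
Load 3 — triangular load w₀=6 kN/m (0→w₀ over full span):
  y_3 = -w₀x²(L-x)²(x+2L)/(120LEI) = -6·6²·(10-6)²·(6+2·10)/(120·10·5000) = -234/15625 m
Load 4 — applied couple M₀=-20 kN·m at a=4 m (b=L-a=6):
  y_4 = (R_Ax³/6 - M_Ax²/2 - M₀(x-a)²/2)/EI  [x>a] with R_A=-72/25, M_A=-12/5 = ((-72/25)·6³/6 - (-12/5)·6²/2 - (-20)·(6-4)²/2)/5000 = -64/15625 m
Superposition: y = Σ y_i = -67733/1500000 m ≈ -0.045155 m

y(6) = -67733/1500000 m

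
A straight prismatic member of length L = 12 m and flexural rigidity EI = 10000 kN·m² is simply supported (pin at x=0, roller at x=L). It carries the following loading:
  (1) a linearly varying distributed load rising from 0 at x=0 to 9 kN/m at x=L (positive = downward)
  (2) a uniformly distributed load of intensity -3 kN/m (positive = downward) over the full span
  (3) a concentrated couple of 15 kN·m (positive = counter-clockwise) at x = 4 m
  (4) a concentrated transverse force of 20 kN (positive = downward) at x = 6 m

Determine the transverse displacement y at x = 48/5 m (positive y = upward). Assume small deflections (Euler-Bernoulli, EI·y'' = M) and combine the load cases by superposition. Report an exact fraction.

Load 1 — triangular load w₀=9 kN/m (0→w₀ over full span):
  y_1 = -w₀x(7L⁴-10L²x²+3x⁴)/(360LEI) = -9·(48/5)·(7·12⁴-10·12²·(48/5)²+3·(48/5)⁴)/(360·12·10000) = -740664/9765625 m
Load 2 — uniform load w=-3 kN/m over full span:
  y_2 = -wx(L³-2Lx²+x³)/(24EI) = -(-3)·(48/5)·(12³-2·12·(48/5)²+(48/5)³)/(24·10000) = 18792/390625 m
Load 3 — applied couple M₀=15 kN·m at a=4 m (b=L-a=8):
  y_3 = (M₀x³/(6L)-M₀(x-a)²/2+C₁x)/EI  [x>a] with C₁=M₀(3b²-L²)/(6L)=10 = (15·(48/5)³/(6·12)-15·((48/5)-4)²/2+10·(48/5))/10000 = 141/31250 m
Load 4 — point force P=20 kN at a=6 m (b=L-a=6):
  y_4 = -Pa(L-x)(2Lx-a²-x²)/(6LEI)  [x>a] = -20·6·(12-(48/5))·(2·12·(48/5)-6²-(48/5)²)/(6·12·10000) = -639/15625 m
Superposition: y = Σ y_i = -1252353/19531250 m ≈ -0.064120 m

y(48/5) = -1252353/19531250 m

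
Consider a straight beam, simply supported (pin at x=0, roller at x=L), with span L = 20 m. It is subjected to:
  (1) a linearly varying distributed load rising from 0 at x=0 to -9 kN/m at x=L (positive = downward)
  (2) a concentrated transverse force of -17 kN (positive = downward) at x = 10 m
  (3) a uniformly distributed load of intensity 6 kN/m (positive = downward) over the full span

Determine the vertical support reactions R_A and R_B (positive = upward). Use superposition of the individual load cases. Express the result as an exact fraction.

R_A = 43/2 kN, R_B = -17/2 kN

Load 1 — triangular load w₀=-9 kN/m (0→w₀ over full span):
  R_A = w₀L/6 = (-9)·20/6 = -30 kN
  R_B = w₀L/3 = (-9)·20/3 = -60 kN
Load 2 — point force P=-17 kN at a=10 m (b=L-a=10):
  R_A = Pb/L = (-17)·10/20 = -17/2 kN
  R_B = Pa/L = (-17)·10/20 = -17/2 kN
Load 3 — uniform load w=6 kN/m over full span:
  R_A = wL/2 = 6·20/2 = 60 kN
  R_B = wL/2 = 6·20/2 = 60 kN
Superposition: R_A = 43/2 kN, R_B = -17/2 kN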